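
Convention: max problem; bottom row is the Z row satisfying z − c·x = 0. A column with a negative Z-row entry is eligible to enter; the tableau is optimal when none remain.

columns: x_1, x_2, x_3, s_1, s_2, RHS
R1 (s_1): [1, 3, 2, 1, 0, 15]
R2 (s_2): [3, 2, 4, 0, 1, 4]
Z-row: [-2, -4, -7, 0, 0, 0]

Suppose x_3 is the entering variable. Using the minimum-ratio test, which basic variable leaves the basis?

s_2

Column x_3 entries and ratios — s_1: 15/2 = 15/2; s_2: 4/4 = 1.
Smallest ratio is 1 in the row of s_2, so s_2 leaves.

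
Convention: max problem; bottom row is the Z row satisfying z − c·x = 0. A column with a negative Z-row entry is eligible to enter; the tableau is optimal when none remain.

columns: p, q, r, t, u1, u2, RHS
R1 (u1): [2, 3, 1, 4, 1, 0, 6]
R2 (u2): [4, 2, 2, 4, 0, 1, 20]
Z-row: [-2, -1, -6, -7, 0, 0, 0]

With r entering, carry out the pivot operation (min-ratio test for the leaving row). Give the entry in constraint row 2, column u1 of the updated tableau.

-2

Ratio test on column r — row 1: 6/1 = 6; row 2: 20/2 = 10. Minimum is 6 at row 1 (u1 leaves); pivot element 1.
Divide row 1 by 1; eliminate column r from the other rows.
Row 2 update in column u1: 0 − 2·1 = -2.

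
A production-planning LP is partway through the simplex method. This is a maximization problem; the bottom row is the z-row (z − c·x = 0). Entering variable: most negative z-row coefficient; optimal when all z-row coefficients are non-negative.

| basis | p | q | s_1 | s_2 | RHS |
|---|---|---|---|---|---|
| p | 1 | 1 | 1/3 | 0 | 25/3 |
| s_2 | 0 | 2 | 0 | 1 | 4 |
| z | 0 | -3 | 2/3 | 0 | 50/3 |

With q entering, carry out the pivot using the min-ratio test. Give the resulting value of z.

68/3

Ratio test on column q — row 1: (25/3)/1 = 25/3; row 2: 4/2 = 2. Minimum is 2 at row 2 (s_2 leaves); pivot element 2.
Pivot on row 2; the z-row RHS becomes 50/3 − (-3)·2 = 68/3.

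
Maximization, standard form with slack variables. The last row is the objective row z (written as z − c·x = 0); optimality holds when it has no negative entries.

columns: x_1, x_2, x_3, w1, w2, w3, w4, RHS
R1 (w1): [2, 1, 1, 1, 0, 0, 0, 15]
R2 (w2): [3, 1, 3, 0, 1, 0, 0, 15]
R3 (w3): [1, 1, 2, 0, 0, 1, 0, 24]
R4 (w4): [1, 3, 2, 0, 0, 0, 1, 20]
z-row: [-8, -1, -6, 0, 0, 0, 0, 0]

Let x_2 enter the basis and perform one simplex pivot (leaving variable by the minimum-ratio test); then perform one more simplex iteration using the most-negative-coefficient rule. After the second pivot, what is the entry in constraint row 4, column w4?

3/8

Ratio test on column x_2 — row 1: 15/1 = 15; row 2: 15/1 = 15; row 3: 24/1 = 24; row 4: 20/3 = 20/3. Minimum is 20/3 at row 4 (w4 leaves); pivot element 3.
Divide row 4 by 3; eliminate column x_2 from the other rows.
Second iteration: most negative z-row entry is -23/3 in column x_1, so x_1 enters.
Ratio test on column x_1 — row 1: (25/3)/(5/3) = 5; row 2: (25/3)/(8/3) = 25/8; row 3: (52/3)/(2/3) = 26; row 4: (20/3)/(1/3) = 20. Minimum is 25/8 at row 2 (w2 leaves); pivot element 8/3.
Divide row 2 by 8/3; eliminate column x_1 from the other rows.
After both pivots, the entry at constraint row 4, column w4 is 3/8.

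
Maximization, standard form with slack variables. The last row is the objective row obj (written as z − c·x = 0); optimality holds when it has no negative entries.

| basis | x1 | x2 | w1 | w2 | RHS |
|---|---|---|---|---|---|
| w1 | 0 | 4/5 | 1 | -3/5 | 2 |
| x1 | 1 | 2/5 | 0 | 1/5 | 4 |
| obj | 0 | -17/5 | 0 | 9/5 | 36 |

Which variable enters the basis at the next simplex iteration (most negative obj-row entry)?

x2

Negative obj-row entries: x2: -17/5.
The most negative is -17/5 in column x2, so x2 enters.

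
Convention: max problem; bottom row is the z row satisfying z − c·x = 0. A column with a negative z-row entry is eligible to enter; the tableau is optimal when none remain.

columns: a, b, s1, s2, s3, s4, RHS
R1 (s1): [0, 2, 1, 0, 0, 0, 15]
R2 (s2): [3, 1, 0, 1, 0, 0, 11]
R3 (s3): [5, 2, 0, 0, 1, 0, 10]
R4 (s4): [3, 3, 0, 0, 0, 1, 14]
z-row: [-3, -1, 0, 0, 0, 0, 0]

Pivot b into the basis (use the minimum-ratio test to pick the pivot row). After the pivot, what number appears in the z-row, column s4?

Ratio test on column b — row 1: 15/2 = 15/2; row 2: 11/1 = 11; row 3: 10/2 = 5; row 4: 14/3 = 14/3. Minimum is 14/3 at row 4 (s4 leaves); pivot element 3.
Divide row 4 by 3; eliminate column b from the other rows.
z-row update in column s4: 0 − (-1)·(1/3) = 1/3.

1/3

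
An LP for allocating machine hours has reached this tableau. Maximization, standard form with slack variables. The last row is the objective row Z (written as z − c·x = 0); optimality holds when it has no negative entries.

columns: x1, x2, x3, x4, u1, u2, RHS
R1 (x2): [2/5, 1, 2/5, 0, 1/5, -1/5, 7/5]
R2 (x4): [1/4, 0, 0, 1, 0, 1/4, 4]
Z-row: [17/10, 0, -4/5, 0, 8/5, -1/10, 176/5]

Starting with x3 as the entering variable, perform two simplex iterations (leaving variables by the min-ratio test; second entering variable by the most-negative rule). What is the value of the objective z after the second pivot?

46

Ratio test on column x3 — row 1: (7/5)/(2/5) = 7/2; row 2: entry 0 ≤ 0. Minimum is 7/2 at row 1 (x2 leaves); pivot element 2/5.
Pivot on row 1; the Z-row RHS becomes 176/5 − (-4/5)·(7/2) = 38.
Next entering variable (most negative Z-row entry -1/2): u2.
Ratio test on column u2 — row 1: entry -1/2 ≤ 0; row 2: 4/(1/4) = 16. Minimum is 16 at row 2 (x4 leaves); pivot element 1/4.
After the second pivot the Z-row RHS is 38 − (-1/2)·16 = 46.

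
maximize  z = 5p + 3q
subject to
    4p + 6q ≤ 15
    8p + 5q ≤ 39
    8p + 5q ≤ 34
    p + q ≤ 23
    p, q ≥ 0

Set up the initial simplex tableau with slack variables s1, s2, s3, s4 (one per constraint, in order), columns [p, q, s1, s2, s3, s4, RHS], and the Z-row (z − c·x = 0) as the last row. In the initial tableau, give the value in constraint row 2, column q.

Constraint 2 has coefficient 5 on q.

5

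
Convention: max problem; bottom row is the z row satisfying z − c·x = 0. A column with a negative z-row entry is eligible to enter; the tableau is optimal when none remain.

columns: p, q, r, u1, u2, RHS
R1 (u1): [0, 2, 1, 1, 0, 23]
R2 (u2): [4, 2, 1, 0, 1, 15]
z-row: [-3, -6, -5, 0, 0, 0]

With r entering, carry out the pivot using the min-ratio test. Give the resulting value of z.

75

Ratio test on column r — row 1: 23/1 = 23; row 2: 15/1 = 15. Minimum is 15 at row 2 (u2 leaves); pivot element 1.
Pivot on row 2; the z-row RHS becomes 0 − (-5)·15 = 75.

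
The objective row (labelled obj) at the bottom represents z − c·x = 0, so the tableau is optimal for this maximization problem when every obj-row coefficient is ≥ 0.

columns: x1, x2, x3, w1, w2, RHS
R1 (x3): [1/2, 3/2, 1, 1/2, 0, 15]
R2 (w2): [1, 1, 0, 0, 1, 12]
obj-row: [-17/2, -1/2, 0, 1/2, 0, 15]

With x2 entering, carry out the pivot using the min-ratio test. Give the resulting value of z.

20

Ratio test on column x2 — row 1: 15/(3/2) = 10; row 2: 12/1 = 12. Minimum is 10 at row 1 (x3 leaves); pivot element 3/2.
Pivot on row 1; the obj-row RHS becomes 15 − (-1/2)·10 = 20.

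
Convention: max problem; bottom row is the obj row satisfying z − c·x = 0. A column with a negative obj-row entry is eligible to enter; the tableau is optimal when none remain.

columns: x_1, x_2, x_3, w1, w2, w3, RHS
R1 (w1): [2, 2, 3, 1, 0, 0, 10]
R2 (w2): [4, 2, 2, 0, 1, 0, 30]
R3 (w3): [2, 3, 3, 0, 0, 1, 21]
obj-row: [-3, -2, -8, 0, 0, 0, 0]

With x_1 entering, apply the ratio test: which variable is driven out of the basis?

Column x_1 entries and ratios — w1: 10/2 = 5; w2: 30/4 = 15/2; w3: 21/2 = 21/2.
Smallest ratio is 5 in the row of w1, so w1 leaves.

w1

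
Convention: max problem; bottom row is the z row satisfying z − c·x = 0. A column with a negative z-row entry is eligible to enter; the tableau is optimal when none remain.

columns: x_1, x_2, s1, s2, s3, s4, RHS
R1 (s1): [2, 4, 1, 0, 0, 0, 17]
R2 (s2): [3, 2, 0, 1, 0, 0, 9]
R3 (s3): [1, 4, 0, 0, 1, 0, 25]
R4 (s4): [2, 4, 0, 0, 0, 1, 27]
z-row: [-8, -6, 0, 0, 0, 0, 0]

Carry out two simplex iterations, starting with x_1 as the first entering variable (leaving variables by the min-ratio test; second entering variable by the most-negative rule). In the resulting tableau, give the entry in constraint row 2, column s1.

-1/4

Ratio test on column x_1 — row 1: 17/2 = 17/2; row 2: 9/3 = 3; row 3: 25/1 = 25; row 4: 27/2 = 27/2. Minimum is 3 at row 2 (s2 leaves); pivot element 3.
Divide row 2 by 3; eliminate column x_1 from the other rows.
Second iteration: most negative z-row entry is -2/3 in column x_2, so x_2 enters.
Ratio test on column x_2 — row 1: 11/(8/3) = 33/8; row 2: 3/(2/3) = 9/2; row 3: 22/(10/3) = 33/5; row 4: 21/(8/3) = 63/8. Minimum is 33/8 at row 1 (s1 leaves); pivot element 8/3.
Divide row 1 by 8/3; eliminate column x_2 from the other rows.
After both pivots, the entry at constraint row 2, column s1 is -1/4.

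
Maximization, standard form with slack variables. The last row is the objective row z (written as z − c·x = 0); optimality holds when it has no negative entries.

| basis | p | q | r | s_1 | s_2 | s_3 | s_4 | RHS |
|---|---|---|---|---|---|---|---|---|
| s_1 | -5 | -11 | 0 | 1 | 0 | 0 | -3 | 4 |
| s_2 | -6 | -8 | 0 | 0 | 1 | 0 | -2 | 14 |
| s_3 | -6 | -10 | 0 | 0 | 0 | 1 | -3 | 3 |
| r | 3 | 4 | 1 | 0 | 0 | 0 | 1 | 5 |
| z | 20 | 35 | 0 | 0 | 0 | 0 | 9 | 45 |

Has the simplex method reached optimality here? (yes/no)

Every z-row coefficient is ≥ 0, so the tableau is optimal.

yes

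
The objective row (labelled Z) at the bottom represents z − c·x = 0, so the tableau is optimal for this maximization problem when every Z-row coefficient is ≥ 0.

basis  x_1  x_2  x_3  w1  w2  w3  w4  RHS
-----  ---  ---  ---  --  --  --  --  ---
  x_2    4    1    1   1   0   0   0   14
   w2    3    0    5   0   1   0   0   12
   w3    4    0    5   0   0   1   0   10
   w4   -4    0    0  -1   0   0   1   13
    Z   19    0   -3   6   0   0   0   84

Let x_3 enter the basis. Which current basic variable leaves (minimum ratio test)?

Column x_3 entries and ratios — x_2: 14/1 = 14; w2: 12/5 = 12/5; w3: 10/5 = 2; w4: 0 ≤ 0, skip.
Smallest ratio is 2 in the row of w3, so w3 leaves.

w3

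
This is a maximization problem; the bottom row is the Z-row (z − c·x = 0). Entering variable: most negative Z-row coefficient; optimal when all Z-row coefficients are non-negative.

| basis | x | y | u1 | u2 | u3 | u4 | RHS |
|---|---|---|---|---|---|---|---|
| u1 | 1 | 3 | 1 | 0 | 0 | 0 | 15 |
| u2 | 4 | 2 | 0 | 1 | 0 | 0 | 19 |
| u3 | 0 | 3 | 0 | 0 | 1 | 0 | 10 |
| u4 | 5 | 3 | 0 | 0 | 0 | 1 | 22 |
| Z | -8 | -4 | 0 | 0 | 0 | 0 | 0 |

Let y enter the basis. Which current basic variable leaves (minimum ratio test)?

u3

Column y entries and ratios — u1: 15/3 = 5; u2: 19/2 = 19/2; u3: 10/3 = 10/3; u4: 22/3 = 22/3.
Smallest ratio is 10/3 in the row of u3, so u3 leaves.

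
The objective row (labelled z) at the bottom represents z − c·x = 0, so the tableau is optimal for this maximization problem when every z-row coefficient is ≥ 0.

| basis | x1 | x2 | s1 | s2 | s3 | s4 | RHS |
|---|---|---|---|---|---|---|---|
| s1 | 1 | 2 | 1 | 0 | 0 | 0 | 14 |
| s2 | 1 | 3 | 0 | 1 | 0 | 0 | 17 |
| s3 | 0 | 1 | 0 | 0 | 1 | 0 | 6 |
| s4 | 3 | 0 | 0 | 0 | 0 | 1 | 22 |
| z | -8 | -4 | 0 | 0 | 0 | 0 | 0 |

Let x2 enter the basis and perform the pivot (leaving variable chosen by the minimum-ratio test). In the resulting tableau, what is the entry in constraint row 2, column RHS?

17/3

Ratio test on column x2 — row 1: 14/2 = 7; row 2: 17/3 = 17/3; row 3: 6/1 = 6; row 4: entry 0 ≤ 0. Minimum is 17/3 at row 2 (s2 leaves); pivot element 3.
Divide row 2 by 3; eliminate column x2 from the other rows.
In the new row 2, the RHS entry is the old entry divided by the pivot: 17/3 = 17/3.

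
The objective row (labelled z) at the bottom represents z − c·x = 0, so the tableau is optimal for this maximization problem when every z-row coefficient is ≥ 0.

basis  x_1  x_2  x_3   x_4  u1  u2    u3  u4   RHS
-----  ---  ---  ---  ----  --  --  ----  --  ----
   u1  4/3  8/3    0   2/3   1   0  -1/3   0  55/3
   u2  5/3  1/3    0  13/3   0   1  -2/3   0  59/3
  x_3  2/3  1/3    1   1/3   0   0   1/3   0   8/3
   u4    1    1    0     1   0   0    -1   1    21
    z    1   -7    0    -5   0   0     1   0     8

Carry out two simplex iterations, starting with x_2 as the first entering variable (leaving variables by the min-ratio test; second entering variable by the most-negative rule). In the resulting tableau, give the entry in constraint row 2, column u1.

2

Ratio test on column x_2 — row 1: (55/3)/(8/3) = 55/8; row 2: (59/3)/(1/3) = 59; row 3: (8/3)/(1/3) = 8; row 4: 21/1 = 21. Minimum is 55/8 at row 1 (u1 leaves); pivot element 8/3.
Divide row 1 by 8/3; eliminate column x_2 from the other rows.
Second iteration: most negative z-row entry is -13/4 in column x_4, so x_4 enters.
Ratio test on column x_4 — row 1: (55/8)/(1/4) = 55/2; row 2: (139/8)/(17/4) = 139/34; row 3: (3/8)/(1/4) = 3/2; row 4: (113/8)/(3/4) = 113/6. Minimum is 3/2 at row 3 (x_3 leaves); pivot element 1/4.
Divide row 3 by 1/4; eliminate column x_4 from the other rows.
After both pivots, the entry at constraint row 2, column u1 is 2.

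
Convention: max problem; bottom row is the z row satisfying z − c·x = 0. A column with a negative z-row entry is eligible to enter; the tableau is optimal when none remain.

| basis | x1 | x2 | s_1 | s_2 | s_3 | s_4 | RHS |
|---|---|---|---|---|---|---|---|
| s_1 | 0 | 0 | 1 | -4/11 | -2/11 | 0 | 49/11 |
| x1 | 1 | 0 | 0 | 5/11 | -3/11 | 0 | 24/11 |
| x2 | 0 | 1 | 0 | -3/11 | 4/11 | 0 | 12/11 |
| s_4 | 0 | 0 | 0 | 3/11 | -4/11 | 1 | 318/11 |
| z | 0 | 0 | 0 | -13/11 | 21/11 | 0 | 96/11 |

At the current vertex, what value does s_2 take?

0

s_2 is not in the basis, so in the current basic feasible solution s_2 = 0.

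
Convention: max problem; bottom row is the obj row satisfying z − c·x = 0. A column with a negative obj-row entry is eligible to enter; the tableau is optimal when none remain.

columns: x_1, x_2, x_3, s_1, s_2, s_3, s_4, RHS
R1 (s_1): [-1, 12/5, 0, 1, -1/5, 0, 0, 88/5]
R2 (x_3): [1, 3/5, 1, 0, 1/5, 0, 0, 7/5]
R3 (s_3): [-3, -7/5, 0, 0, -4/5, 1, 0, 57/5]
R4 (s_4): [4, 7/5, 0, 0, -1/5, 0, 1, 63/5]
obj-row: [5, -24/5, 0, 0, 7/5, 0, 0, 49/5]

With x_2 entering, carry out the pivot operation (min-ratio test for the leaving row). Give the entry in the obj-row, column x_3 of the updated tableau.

Ratio test on column x_2 — row 1: (88/5)/(12/5) = 22/3; row 2: (7/5)/(3/5) = 7/3; row 3: entry -7/5 ≤ 0; row 4: (63/5)/(7/5) = 9. Minimum is 7/3 at row 2 (x_3 leaves); pivot element 3/5.
Divide row 2 by 3/5; eliminate column x_2 from the other rows.
obj-row update in column x_3: 0 − (-24/5)·(5/3) = 8.

8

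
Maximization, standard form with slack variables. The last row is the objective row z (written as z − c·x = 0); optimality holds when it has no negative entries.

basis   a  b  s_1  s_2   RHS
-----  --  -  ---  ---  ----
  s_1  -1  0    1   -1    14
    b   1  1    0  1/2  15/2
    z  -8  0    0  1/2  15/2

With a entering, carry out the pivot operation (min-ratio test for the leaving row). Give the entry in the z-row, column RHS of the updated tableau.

135/2

Ratio test on column a — row 1: entry -1 ≤ 0; row 2: (15/2)/1 = 15/2. Minimum is 15/2 at row 2 (b leaves); pivot element 1.
Divide row 2 by 1; eliminate column a from the other rows.
z-row update in column RHS: 15/2 − (-8)·(15/2) = 135/2.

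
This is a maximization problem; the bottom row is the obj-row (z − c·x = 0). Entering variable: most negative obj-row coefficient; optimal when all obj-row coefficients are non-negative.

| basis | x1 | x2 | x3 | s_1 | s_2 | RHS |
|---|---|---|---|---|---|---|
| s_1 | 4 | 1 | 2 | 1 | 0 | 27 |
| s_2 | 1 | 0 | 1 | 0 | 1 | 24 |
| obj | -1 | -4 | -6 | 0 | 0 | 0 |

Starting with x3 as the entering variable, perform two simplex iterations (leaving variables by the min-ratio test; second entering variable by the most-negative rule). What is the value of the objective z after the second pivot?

Ratio test on column x3 — row 1: 27/2 = 27/2; row 2: 24/1 = 24. Minimum is 27/2 at row 1 (s_1 leaves); pivot element 2.
Pivot on row 1; the obj-row RHS becomes 0 − (-6)·(27/2) = 81.
Next entering variable (most negative obj-row entry -1): x2.
Ratio test on column x2 — row 1: (27/2)/(1/2) = 27; row 2: entry -1/2 ≤ 0. Minimum is 27 at row 1 (x3 leaves); pivot element 1/2.
After the second pivot the obj-row RHS is 81 − (-1)·27 = 108.

108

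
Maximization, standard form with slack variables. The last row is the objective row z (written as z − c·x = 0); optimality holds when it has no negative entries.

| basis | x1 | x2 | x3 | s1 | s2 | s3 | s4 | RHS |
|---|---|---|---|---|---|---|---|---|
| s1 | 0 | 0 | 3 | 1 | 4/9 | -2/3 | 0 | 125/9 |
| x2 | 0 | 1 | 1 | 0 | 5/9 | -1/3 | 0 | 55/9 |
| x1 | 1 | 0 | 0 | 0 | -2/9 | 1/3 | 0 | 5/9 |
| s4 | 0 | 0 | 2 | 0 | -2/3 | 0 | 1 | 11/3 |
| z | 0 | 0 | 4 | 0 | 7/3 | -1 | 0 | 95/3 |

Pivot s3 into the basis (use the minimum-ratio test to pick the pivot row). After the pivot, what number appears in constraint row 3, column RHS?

5/3

Ratio test on column s3 — row 1: entry -2/3 ≤ 0; row 2: entry -1/3 ≤ 0; row 3: (5/9)/(1/3) = 5/3; row 4: entry 0 ≤ 0. Minimum is 5/3 at row 3 (x1 leaves); pivot element 1/3.
Divide row 3 by 1/3; eliminate column s3 from the other rows.
In the new row 3, the RHS entry is the old entry divided by the pivot: (5/9)/(1/3) = 5/3.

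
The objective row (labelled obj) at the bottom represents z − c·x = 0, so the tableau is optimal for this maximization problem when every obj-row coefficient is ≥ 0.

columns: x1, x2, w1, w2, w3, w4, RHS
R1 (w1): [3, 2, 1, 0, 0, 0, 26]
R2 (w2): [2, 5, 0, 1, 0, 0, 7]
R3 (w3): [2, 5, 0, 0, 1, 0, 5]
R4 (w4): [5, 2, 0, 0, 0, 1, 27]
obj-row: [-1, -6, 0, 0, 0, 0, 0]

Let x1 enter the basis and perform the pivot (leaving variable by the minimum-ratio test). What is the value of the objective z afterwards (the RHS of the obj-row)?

Ratio test on column x1 — row 1: 26/3 = 26/3; row 2: 7/2 = 7/2; row 3: 5/2 = 5/2; row 4: 27/5 = 27/5. Minimum is 5/2 at row 3 (w3 leaves); pivot element 2.
Pivot on row 3; the obj-row RHS becomes 0 − (-1)·(5/2) = 5/2.

5/2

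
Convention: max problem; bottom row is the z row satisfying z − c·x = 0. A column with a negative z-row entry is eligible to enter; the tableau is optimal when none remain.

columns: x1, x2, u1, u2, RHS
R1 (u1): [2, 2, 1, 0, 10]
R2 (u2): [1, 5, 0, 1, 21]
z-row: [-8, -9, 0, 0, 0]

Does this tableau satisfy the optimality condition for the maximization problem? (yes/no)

no

The z-row has a negative entry -9 in column x2, so it is not optimal.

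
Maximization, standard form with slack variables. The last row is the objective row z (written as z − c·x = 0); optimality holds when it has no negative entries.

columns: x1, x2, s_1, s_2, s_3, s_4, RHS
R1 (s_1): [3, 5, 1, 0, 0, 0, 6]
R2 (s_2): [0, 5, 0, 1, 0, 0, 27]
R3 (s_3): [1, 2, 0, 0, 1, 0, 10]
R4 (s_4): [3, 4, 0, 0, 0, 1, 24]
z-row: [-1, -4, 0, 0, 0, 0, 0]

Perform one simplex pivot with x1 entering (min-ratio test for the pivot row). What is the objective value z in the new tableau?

2

Ratio test on column x1 — row 1: 6/3 = 2; row 2: entry 0 ≤ 0; row 3: 10/1 = 10; row 4: 24/3 = 8. Minimum is 2 at row 1 (s_1 leaves); pivot element 3.
Pivot on row 1; the z-row RHS becomes 0 − (-1)·2 = 2.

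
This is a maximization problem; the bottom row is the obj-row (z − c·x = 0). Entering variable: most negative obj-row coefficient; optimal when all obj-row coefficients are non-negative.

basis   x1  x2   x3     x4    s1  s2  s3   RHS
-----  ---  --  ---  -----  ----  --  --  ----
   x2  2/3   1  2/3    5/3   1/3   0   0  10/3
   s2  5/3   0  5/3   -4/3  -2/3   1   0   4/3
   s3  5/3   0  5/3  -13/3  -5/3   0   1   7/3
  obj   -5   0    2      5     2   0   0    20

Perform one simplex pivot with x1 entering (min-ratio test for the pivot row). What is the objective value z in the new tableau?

Ratio test on column x1 — row 1: (10/3)/(2/3) = 5; row 2: (4/3)/(5/3) = 4/5; row 3: (7/3)/(5/3) = 7/5. Minimum is 4/5 at row 2 (s2 leaves); pivot element 5/3.
Pivot on row 2; the obj-row RHS becomes 20 − (-5)·(4/5) = 24.

24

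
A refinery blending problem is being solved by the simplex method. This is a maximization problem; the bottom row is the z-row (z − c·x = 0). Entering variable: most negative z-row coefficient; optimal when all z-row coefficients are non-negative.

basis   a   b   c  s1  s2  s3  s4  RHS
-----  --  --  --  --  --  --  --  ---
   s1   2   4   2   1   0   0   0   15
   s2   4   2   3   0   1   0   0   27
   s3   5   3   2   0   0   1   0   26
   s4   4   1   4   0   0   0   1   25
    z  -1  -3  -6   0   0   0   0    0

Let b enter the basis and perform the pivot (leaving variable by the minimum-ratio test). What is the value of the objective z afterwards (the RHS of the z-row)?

Ratio test on column b — row 1: 15/4 = 15/4; row 2: 27/2 = 27/2; row 3: 26/3 = 26/3; row 4: 25/1 = 25. Minimum is 15/4 at row 1 (s1 leaves); pivot element 4.
Pivot on row 1; the z-row RHS becomes 0 − (-3)·(15/4) = 45/4.

45/4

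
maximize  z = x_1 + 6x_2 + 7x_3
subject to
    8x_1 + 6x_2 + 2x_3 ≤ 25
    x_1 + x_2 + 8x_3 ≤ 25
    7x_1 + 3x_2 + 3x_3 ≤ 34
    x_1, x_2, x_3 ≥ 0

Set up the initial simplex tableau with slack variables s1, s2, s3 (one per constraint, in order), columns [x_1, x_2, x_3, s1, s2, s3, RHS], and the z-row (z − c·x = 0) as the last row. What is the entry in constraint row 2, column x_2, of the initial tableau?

Constraint 2 has coefficient 1 on x_2.

1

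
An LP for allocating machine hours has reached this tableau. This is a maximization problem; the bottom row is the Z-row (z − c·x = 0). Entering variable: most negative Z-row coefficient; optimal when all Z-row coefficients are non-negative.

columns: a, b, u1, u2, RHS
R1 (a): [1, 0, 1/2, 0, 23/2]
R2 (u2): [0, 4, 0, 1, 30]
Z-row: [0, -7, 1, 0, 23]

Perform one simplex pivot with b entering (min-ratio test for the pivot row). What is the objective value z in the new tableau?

151/2

Ratio test on column b — row 1: entry 0 ≤ 0; row 2: 30/4 = 15/2. Minimum is 15/2 at row 2 (u2 leaves); pivot element 4.
Pivot on row 2; the Z-row RHS becomes 23 − (-7)·(15/2) = 151/2.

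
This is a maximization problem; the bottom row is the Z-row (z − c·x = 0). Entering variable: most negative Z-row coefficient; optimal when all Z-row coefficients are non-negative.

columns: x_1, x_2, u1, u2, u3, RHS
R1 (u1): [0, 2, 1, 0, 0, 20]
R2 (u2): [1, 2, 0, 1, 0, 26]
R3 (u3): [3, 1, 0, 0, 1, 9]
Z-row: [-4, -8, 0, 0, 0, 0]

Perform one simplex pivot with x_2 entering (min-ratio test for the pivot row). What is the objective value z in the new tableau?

Ratio test on column x_2 — row 1: 20/2 = 10; row 2: 26/2 = 13; row 3: 9/1 = 9. Minimum is 9 at row 3 (u3 leaves); pivot element 1.
Pivot on row 3; the Z-row RHS becomes 0 − (-8)·9 = 72.

72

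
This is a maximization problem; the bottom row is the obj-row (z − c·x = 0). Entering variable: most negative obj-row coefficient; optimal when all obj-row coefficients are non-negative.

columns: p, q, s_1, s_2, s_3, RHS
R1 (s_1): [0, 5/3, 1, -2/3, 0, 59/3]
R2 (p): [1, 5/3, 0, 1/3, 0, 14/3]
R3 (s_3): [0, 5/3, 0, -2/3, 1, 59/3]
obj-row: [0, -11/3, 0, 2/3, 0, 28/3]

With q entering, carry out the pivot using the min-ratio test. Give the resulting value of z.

Ratio test on column q — row 1: (59/3)/(5/3) = 59/5; row 2: (14/3)/(5/3) = 14/5; row 3: (59/3)/(5/3) = 59/5. Minimum is 14/5 at row 2 (p leaves); pivot element 5/3.
Pivot on row 2; the obj-row RHS becomes 28/3 − (-11/3)·(14/5) = 98/5.

98/5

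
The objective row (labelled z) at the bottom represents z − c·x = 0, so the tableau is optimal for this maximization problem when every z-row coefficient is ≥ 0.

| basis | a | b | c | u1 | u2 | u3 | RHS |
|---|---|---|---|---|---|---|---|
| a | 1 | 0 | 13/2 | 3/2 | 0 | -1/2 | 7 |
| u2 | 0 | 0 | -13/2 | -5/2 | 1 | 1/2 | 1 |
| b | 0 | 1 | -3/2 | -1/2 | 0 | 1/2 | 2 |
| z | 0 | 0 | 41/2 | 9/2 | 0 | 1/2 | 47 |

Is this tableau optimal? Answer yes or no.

yes

Every z-row coefficient is ≥ 0, so the tableau is optimal.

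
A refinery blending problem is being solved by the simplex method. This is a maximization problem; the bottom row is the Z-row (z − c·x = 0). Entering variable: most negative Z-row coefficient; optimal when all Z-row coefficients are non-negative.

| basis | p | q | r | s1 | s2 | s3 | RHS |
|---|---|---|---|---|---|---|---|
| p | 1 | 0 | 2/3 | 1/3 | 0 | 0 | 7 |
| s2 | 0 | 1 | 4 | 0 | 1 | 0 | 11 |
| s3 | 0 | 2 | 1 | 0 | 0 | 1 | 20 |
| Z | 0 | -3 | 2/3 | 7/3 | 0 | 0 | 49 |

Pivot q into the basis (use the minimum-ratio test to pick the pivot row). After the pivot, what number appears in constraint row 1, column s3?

0

Ratio test on column q — row 1: entry 0 ≤ 0; row 2: 11/1 = 11; row 3: 20/2 = 10. Minimum is 10 at row 3 (s3 leaves); pivot element 2.
Divide row 3 by 2; eliminate column q from the other rows.
Row 1 update in column s3: 0 − 0·(1/2) = 0.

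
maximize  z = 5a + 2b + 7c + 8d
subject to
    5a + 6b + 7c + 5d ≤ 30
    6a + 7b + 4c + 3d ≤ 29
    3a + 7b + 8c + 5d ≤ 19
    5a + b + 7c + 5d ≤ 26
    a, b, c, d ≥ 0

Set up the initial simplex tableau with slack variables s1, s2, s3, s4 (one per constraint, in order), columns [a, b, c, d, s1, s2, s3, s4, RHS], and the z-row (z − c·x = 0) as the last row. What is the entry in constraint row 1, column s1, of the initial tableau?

1

Slack s1 belongs to constraint 1; its column is the unit vector e_1, so the entry in row 1 is 1.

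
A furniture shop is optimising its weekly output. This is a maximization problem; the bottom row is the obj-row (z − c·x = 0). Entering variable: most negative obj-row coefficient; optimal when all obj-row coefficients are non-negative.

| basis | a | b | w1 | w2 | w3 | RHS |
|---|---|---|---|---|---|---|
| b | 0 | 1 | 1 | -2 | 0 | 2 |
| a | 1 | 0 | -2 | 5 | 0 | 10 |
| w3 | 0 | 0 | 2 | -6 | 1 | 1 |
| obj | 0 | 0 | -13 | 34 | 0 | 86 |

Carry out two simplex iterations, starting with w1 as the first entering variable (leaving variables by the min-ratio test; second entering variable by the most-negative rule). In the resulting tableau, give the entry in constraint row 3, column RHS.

Ratio test on column w1 — row 1: 2/1 = 2; row 2: entry -2 ≤ 0; row 3: 1/2 = 1/2. Minimum is 1/2 at row 3 (w3 leaves); pivot element 2.
Divide row 3 by 2; eliminate column w1 from the other rows.
Second iteration: most negative obj-row entry is -5 in column w2, so w2 enters.
Ratio test on column w2 — row 1: (3/2)/1 = 3/2; row 2: entry -1 ≤ 0; row 3: entry -3 ≤ 0. Minimum is 3/2 at row 1 (b leaves); pivot element 1.
Divide row 1 by 1; eliminate column w2 from the other rows.
After both pivots, the entry at constraint row 3, column RHS is 5.

5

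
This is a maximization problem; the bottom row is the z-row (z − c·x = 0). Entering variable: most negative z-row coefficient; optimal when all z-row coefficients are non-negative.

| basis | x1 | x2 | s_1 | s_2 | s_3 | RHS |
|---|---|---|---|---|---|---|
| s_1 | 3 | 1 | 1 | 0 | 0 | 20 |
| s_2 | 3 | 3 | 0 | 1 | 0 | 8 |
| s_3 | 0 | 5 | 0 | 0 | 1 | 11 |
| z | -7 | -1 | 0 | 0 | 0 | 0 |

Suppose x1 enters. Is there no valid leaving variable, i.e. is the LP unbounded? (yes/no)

no

Column x1 has positive entries in row(s) 1, 2, so the ratio test bounds it — not unbounded.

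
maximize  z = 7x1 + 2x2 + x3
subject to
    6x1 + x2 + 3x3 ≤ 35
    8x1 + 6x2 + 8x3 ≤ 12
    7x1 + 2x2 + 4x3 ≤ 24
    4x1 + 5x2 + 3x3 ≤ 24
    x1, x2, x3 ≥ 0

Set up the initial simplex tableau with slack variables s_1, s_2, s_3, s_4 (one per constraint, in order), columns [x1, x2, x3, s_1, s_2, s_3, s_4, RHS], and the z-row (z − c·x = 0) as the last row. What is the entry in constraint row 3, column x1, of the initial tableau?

Constraint 3 has coefficient 7 on x1.

7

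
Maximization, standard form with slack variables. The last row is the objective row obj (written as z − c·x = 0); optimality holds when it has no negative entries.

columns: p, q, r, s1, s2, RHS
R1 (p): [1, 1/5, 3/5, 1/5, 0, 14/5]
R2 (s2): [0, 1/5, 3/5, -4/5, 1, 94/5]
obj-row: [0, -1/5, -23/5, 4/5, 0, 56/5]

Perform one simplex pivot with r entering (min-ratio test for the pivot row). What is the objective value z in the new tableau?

Ratio test on column r — row 1: (14/5)/(3/5) = 14/3; row 2: (94/5)/(3/5) = 94/3. Minimum is 14/3 at row 1 (p leaves); pivot element 3/5.
Pivot on row 1; the obj-row RHS becomes 56/5 − (-23/5)·(14/3) = 98/3.

98/3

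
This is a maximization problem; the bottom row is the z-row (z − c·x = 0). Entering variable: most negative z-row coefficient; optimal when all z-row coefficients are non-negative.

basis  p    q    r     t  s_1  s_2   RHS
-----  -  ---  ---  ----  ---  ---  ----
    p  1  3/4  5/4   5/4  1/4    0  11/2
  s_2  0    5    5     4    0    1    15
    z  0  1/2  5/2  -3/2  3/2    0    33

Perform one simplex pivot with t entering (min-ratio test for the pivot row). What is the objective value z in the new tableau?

309/8

Ratio test on column t — row 1: (11/2)/(5/4) = 22/5; row 2: 15/4 = 15/4. Minimum is 15/4 at row 2 (s_2 leaves); pivot element 4.
Pivot on row 2; the z-row RHS becomes 33 − (-3/2)·(15/4) = 309/8.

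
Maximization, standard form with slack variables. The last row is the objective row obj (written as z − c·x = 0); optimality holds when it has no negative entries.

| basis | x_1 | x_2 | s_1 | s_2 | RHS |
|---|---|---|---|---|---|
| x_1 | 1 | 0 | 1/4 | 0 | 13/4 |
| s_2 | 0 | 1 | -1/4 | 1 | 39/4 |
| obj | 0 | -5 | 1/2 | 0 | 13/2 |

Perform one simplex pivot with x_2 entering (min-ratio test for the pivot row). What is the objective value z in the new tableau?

Ratio test on column x_2 — row 1: entry 0 ≤ 0; row 2: (39/4)/1 = 39/4. Minimum is 39/4 at row 2 (s_2 leaves); pivot element 1.
Pivot on row 2; the obj-row RHS becomes 13/2 − (-5)·(39/4) = 221/4.

221/4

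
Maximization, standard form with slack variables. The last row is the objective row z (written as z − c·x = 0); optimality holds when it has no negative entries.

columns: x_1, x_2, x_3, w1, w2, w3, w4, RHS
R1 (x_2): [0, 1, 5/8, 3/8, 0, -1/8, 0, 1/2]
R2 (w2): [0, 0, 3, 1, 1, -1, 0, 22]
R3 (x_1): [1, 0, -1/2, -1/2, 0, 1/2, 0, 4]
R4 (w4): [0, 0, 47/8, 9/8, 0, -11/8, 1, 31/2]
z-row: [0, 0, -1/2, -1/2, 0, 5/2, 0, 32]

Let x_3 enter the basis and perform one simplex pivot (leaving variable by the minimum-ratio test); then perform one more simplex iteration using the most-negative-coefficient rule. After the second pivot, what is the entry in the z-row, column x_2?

4/3

Ratio test on column x_3 — row 1: (1/2)/(5/8) = 4/5; row 2: 22/3 = 22/3; row 3: entry -1/2 ≤ 0; row 4: (31/2)/(47/8) = 124/47. Minimum is 4/5 at row 1 (x_2 leaves); pivot element 5/8.
Divide row 1 by 5/8; eliminate column x_3 from the other rows.
Second iteration: most negative z-row entry is -1/5 in column w1, so w1 enters.
Ratio test on column w1 — row 1: (4/5)/(3/5) = 4/3; row 2: entry -4/5 ≤ 0; row 3: entry -1/5 ≤ 0; row 4: entry -12/5 ≤ 0. Minimum is 4/3 at row 1 (x_3 leaves); pivot element 3/5.
Divide row 1 by 3/5; eliminate column w1 from the other rows.
After both pivots, the entry at the z-row, column x_2 is 4/3.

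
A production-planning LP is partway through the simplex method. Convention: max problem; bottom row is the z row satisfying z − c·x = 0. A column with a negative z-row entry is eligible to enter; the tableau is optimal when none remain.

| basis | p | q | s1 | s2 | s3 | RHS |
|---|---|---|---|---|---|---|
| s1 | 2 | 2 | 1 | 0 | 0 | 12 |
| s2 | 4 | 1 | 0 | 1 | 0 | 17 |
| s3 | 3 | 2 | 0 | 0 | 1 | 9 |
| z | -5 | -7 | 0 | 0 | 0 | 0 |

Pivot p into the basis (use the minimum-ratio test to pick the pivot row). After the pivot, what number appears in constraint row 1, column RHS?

Ratio test on column p — row 1: 12/2 = 6; row 2: 17/4 = 17/4; row 3: 9/3 = 3. Minimum is 3 at row 3 (s3 leaves); pivot element 3.
Divide row 3 by 3; eliminate column p from the other rows.
Row 1 update in column RHS: 12 − 2·3 = 6.

6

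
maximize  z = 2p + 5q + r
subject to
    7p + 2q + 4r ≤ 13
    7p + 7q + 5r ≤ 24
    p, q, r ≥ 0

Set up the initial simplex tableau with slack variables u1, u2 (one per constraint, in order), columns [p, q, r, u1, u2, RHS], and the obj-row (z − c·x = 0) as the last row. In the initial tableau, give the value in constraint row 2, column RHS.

24

The RHS of constraint 2 is b_2 = 24.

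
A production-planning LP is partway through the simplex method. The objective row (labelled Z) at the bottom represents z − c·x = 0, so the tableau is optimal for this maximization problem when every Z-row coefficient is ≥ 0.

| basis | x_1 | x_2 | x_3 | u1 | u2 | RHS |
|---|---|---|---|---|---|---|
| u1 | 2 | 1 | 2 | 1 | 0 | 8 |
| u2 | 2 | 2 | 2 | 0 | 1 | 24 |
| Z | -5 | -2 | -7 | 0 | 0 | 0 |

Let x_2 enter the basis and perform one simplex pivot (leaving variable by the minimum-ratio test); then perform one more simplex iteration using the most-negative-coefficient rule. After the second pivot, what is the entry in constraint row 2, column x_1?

Ratio test on column x_2 — row 1: 8/1 = 8; row 2: 24/2 = 12. Minimum is 8 at row 1 (u1 leaves); pivot element 1.
Divide row 1 by 1; eliminate column x_2 from the other rows.
Second iteration: most negative Z-row entry is -3 in column x_3, so x_3 enters.
Ratio test on column x_3 — row 1: 8/2 = 4; row 2: entry -2 ≤ 0. Minimum is 4 at row 1 (x_2 leaves); pivot element 2.
Divide row 1 by 2; eliminate column x_3 from the other rows.
After both pivots, the entry at constraint row 2, column x_1 is 0.

0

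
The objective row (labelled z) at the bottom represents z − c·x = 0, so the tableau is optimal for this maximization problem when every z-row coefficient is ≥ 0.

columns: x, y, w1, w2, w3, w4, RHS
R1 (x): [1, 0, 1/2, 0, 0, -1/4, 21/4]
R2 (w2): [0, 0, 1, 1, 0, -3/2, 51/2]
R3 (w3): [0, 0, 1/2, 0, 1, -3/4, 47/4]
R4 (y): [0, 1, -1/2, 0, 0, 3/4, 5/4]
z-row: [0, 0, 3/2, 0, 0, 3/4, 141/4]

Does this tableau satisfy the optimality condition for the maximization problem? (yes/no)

Every z-row coefficient is ≥ 0, so the tableau is optimal.

yes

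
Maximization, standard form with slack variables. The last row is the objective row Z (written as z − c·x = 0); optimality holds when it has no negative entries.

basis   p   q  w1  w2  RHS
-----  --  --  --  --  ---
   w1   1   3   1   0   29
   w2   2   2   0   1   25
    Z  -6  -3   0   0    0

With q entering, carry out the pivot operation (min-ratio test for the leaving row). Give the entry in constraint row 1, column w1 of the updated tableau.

Ratio test on column q — row 1: 29/3 = 29/3; row 2: 25/2 = 25/2. Minimum is 29/3 at row 1 (w1 leaves); pivot element 3.
Divide row 1 by 3; eliminate column q from the other rows.
In the new row 1, the w1 entry is the old entry divided by the pivot: 1/3 = 1/3.

1/3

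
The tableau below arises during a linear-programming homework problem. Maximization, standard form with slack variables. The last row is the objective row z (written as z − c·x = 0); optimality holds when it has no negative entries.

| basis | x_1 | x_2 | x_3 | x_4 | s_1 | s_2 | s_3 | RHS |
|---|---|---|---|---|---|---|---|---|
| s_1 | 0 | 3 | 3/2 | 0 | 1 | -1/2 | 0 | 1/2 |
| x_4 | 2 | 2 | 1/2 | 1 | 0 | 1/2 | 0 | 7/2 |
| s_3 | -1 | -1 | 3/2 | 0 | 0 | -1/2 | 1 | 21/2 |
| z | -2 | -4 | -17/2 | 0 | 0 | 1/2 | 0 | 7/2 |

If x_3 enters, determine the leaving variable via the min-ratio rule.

Column x_3 entries and ratios — s_1: (1/2)/(3/2) = 1/3; x_4: (7/2)/(1/2) = 7; s_3: (21/2)/(3/2) = 7.
Smallest ratio is 1/3 in the row of s_1, so s_1 leaves.

s_1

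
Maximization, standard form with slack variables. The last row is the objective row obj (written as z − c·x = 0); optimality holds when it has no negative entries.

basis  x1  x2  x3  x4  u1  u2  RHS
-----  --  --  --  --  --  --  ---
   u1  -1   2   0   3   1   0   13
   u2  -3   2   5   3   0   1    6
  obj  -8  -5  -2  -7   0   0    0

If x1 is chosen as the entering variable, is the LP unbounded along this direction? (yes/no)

Every constraint-row entry in column x1 is ≤ 0, so increasing x1 is unbounded.

yes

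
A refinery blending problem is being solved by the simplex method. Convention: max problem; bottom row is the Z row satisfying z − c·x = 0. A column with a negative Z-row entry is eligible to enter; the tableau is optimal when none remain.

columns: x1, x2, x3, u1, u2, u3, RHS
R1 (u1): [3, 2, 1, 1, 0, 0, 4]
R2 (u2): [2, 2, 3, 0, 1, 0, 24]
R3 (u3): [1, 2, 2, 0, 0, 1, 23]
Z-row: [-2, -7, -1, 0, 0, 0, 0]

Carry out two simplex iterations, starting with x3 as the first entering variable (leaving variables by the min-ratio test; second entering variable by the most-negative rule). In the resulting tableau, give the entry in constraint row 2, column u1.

Ratio test on column x3 — row 1: 4/1 = 4; row 2: 24/3 = 8; row 3: 23/2 = 23/2. Minimum is 4 at row 1 (u1 leaves); pivot element 1.
Divide row 1 by 1; eliminate column x3 from the other rows.
Second iteration: most negative Z-row entry is -5 in column x2, so x2 enters.
Ratio test on column x2 — row 1: 4/2 = 2; row 2: entry -4 ≤ 0; row 3: entry -2 ≤ 0. Minimum is 2 at row 1 (x3 leaves); pivot element 2.
Divide row 1 by 2; eliminate column x2 from the other rows.
After both pivots, the entry at constraint row 2, column u1 is -1.

-1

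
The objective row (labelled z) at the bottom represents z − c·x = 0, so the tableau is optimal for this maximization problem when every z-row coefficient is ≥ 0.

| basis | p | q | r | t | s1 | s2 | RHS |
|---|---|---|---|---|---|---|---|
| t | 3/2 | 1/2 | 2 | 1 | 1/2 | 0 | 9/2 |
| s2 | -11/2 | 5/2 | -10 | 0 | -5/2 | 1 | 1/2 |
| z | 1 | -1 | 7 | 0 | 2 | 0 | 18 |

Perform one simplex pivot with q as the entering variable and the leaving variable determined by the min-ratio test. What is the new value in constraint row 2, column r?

Ratio test on column q — row 1: (9/2)/(1/2) = 9; row 2: (1/2)/(5/2) = 1/5. Minimum is 1/5 at row 2 (s2 leaves); pivot element 5/2.
Divide row 2 by 5/2; eliminate column q from the other rows.
In the new row 2, the r entry is the old entry divided by the pivot: (-10)/(5/2) = -4.

-4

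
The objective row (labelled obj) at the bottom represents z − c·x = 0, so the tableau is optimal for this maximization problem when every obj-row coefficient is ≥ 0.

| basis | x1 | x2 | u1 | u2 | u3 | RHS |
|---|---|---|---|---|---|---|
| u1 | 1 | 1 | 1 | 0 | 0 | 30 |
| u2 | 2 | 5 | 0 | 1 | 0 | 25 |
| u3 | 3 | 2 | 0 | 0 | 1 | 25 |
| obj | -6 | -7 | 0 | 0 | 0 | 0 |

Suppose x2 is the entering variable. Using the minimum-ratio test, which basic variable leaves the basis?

Column x2 entries and ratios — u1: 30/1 = 30; u2: 25/5 = 5; u3: 25/2 = 25/2.
Smallest ratio is 5 in the row of u2, so u2 leaves.

u2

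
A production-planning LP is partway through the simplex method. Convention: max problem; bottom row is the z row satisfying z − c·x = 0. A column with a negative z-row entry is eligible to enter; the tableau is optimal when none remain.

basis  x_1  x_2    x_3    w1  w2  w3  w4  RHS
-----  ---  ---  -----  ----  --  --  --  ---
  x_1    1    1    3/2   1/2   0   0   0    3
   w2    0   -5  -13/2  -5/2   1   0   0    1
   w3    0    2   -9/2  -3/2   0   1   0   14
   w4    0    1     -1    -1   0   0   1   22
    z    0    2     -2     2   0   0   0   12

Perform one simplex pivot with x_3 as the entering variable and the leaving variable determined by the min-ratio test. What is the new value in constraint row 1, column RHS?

Ratio test on column x_3 — row 1: 3/(3/2) = 2; row 2: entry -13/2 ≤ 0; row 3: entry -9/2 ≤ 0; row 4: entry -1 ≤ 0. Minimum is 2 at row 1 (x_1 leaves); pivot element 3/2.
Divide row 1 by 3/2; eliminate column x_3 from the other rows.
In the new row 1, the RHS entry is the old entry divided by the pivot: 3/(3/2) = 2.

2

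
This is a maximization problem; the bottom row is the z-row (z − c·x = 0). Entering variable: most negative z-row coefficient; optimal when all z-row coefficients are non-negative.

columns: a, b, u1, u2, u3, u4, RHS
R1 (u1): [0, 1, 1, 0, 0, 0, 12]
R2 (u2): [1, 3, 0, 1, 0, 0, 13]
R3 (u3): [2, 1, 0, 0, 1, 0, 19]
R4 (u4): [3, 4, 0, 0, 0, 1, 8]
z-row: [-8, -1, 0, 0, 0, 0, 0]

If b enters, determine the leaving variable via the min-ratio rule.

Column b entries and ratios — u1: 12/1 = 12; u2: 13/3 = 13/3; u3: 19/1 = 19; u4: 8/4 = 2.
Smallest ratio is 2 in the row of u4, so u4 leaves.

u4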